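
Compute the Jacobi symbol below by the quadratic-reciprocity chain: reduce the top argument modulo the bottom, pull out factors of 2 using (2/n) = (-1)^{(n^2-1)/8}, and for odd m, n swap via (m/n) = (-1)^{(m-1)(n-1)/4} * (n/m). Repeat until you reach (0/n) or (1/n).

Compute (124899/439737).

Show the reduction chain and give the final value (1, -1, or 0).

reciprocity: (124899/439737) = +1·(439737/124899) since 124899 mod 4 = 3, 439737 mod 4 = 1; sign now +1
(439737/124899) = (65040/124899)   [reduce mod 124899]
65040 = 2^4·4065; (2/124899) = -1 since 124899 mod 8 = 3, so (65040/124899) = (-1)^4·(4065/124899); sign now +1
reciprocity: (4065/124899) = +1·(124899/4065) since 4065 mod 4 = 1, 124899 mod 4 = 3; sign now +1
(124899/4065) = (2949/4065)   [reduce mod 4065]
reciprocity: (2949/4065) = +1·(4065/2949) since 2949 mod 4 = 1, 4065 mod 4 = 1; sign now +1
(4065/2949) = (1116/2949)   [reduce mod 2949]
1116 = 2^2·279; (2/2949) = -1 since 2949 mod 8 = 5, so (1116/2949) = (-1)^2·(279/2949); sign now +1
reciprocity: (279/2949) = +1·(2949/279) since 279 mod 4 = 3, 2949 mod 4 = 1; sign now +1
(2949/279) = (159/279)   [reduce mod 279]
reciprocity: (159/279) = -1·(279/159) since 159 mod 4 = 3, 279 mod 4 = 3; sign now -1
(279/159) = (120/159)   [reduce mod 159]
120 = 2^3·15; (2/159) = +1 since 159 mod 8 = 7, so (120/159) = (+1)^3·(15/159); sign now -1
reciprocity: (15/159) = -1·(159/15) since 15 mod 4 = 3, 159 mod 4 = 3; sign now +1
(159/15) = (9/15)   [reduce mod 15]
reciprocity: (9/15) = +1·(15/9) since 9 mod 4 = 1, 15 mod 4 = 3; sign now +1
(15/9) = (6/9)   [reduce mod 9]
6 = 2^1·3; (2/9) = +1 since 9 mod 8 = 1, so (6/9) = (+1)^1·(3/9); sign now +1
reciprocity: (3/9) = +1·(9/3) since 3 mod 4 = 3, 9 mod 4 = 1; sign now +1
(9/3) = (0/3)   [reduce mod 3]
(0/3) = 0   [gcd(a, n) > 1]; final value = 0

0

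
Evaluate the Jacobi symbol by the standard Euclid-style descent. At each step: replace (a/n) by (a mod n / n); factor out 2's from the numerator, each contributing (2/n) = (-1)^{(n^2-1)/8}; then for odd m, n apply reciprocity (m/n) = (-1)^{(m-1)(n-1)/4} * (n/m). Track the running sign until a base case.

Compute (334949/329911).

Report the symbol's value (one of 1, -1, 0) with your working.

1

(334949/329911): 334949 mod 329911 = 5038, so (334949/329911) = (5038/329911)
factor out 2^1: 5038 = 2^1·2519; with 329911 mod 8 = 7, (2/329911) = +1; sign now +1; continue with (2519/329911)
flip (2519/329911) -> (329911/2519): both odd, 2519 mod 4 = 3, 329911 mod 4 = 3, so the flip contributes -1; sign now -1
(329911/2519): 329911 mod 2519 = 2441, so (329911/2519) = (2441/2519)
flip (2441/2519) -> (2519/2441): both odd, 2441 mod 4 = 1, 2519 mod 4 = 3, so the flip contributes +1; sign now -1
(2519/2441): 2519 mod 2441 = 78, so (2519/2441) = (78/2441)
factor out 2^1: 78 = 2^1·39; with 2441 mod 8 = 1, (2/2441) = +1; sign now -1; continue with (39/2441)
flip (39/2441) -> (2441/39): both odd, 39 mod 4 = 3, 2441 mod 4 = 1, so the flip contributes +1; sign now -1
(2441/39): 2441 mod 39 = 23, so (2441/39) = (23/39)
flip (23/39) -> (39/23): both odd, 23 mod 4 = 3, 39 mod 4 = 3, so the flip contributes -1; sign now +1
(39/23): 39 mod 23 = 16, so (39/23) = (16/23)
factor out 2^4: 16 = 2^4·1; with 23 mod 8 = 7, (2/23) = +1; sign now +1; continue with (1/23)
reached (1/23) = 1, so the symbol is +1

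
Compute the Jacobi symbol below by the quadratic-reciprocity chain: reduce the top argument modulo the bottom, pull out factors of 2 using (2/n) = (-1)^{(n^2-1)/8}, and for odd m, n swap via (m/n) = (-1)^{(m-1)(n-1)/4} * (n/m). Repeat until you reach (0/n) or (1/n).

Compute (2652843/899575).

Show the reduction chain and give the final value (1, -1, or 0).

-1

(2652843/899575): 2652843 mod 899575 = 853693, so (2652843/899575) = (853693/899575)
flip (853693/899575) -> (899575/853693): both odd, 853693 mod 4 = 1, 899575 mod 4 = 3, so the flip contributes +1; sign now +1
(899575/853693): 899575 mod 853693 = 45882, so (899575/853693) = (45882/853693)
factor out 2^1: 45882 = 2^1·22941; with 853693 mod 8 = 5, (2/853693) = -1; sign now -1; continue with (22941/853693)
flip (22941/853693) -> (853693/22941): both odd, 22941 mod 4 = 1, 853693 mod 4 = 1, so the flip contributes +1; sign now -1
(853693/22941): 853693 mod 22941 = 4876, so (853693/22941) = (4876/22941)
factor out 2^2: 4876 = 2^2·1219; with 22941 mod 8 = 5, (2/22941) = -1; sign now -1; continue with (1219/22941)
flip (1219/22941) -> (22941/1219): both odd, 1219 mod 4 = 3, 22941 mod 4 = 1, so the flip contributes +1; sign now -1
(22941/1219): 22941 mod 1219 = 999, so (22941/1219) = (999/1219)
flip (999/1219) -> (1219/999): both odd, 999 mod 4 = 3, 1219 mod 4 = 3, so the flip contributes -1; sign now +1
(1219/999): 1219 mod 999 = 220, so (1219/999) = (220/999)
factor out 2^2: 220 = 2^2·55; with 999 mod 8 = 7, (2/999) = +1; sign now +1; continue with (55/999)
flip (55/999) -> (999/55): both odd, 55 mod 4 = 3, 999 mod 4 = 3, so the flip contributes -1; sign now -1
(999/55): 999 mod 55 = 9, so (999/55) = (9/55)
flip (9/55) -> (55/9): both odd, 9 mod 4 = 1, 55 mod 4 = 3, so the flip contributes +1; sign now -1
(55/9): 55 mod 9 = 1, so (55/9) = (1/9)
reached (1/9) = 1, so the symbol is -1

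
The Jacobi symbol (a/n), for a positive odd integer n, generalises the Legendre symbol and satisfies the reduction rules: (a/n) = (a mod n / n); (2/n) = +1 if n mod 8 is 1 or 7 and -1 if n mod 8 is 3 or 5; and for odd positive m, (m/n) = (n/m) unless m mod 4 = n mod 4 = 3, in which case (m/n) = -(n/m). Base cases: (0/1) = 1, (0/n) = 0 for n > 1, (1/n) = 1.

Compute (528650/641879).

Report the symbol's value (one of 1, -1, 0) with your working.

-1

factor out 2^1: 528650 = 2^1·264325; with 641879 mod 8 = 7, (2/641879) = +1; sign now +1; continue with (264325/641879)
flip (264325/641879) -> (641879/264325): both odd, 264325 mod 4 = 1, 641879 mod 4 = 3, so the flip contributes +1; sign now +1
(641879/264325): 641879 mod 264325 = 113229, so (641879/264325) = (113229/264325)
flip (113229/264325) -> (264325/113229): both odd, 113229 mod 4 = 1, 264325 mod 4 = 1, so the flip contributes +1; sign now +1
(264325/113229): 264325 mod 113229 = 37867, so (264325/113229) = (37867/113229)
flip (37867/113229) -> (113229/37867): both odd, 37867 mod 4 = 3, 113229 mod 4 = 1, so the flip contributes +1; sign now +1
(113229/37867): 113229 mod 37867 = 37495, so (113229/37867) = (37495/37867)
flip (37495/37867) -> (37867/37495): both odd, 37495 mod 4 = 3, 37867 mod 4 = 3, so the flip contributes -1; sign now -1
(37867/37495): 37867 mod 37495 = 372, so (37867/37495) = (372/37495)
factor out 2^2: 372 = 2^2·93; with 37495 mod 8 = 7, (2/37495) = +1; sign now -1; continue with (93/37495)
flip (93/37495) -> (37495/93): both odd, 93 mod 4 = 1, 37495 mod 4 = 3, so the flip contributes +1; sign now -1
(37495/93): 37495 mod 93 = 16, so (37495/93) = (16/93)
factor out 2^4: 16 = 2^4·1; with 93 mod 8 = 5, (2/93) = -1; sign now -1; continue with (1/93)
reached (1/93) = 1, so the symbol is -1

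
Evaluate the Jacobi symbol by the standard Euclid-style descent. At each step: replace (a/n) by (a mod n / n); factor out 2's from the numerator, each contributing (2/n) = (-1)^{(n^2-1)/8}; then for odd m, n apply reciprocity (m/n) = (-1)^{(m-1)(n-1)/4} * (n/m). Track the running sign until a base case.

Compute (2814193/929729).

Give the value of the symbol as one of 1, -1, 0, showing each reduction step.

1

(2814193/929729): 2814193 mod 929729 = 25006, so (2814193/929729) = (25006/929729)
factor out 2^1: 25006 = 2^1·12503; with 929729 mod 8 = 1, (2/929729) = +1; sign now +1; continue with (12503/929729)
flip (12503/929729) -> (929729/12503): both odd, 12503 mod 4 = 3, 929729 mod 4 = 1, so the flip contributes +1; sign now +1
(929729/12503): 929729 mod 12503 = 4507, so (929729/12503) = (4507/12503)
flip (4507/12503) -> (12503/4507): both odd, 4507 mod 4 = 3, 12503 mod 4 = 3, so the flip contributes -1; sign now -1
(12503/4507): 12503 mod 4507 = 3489, so (12503/4507) = (3489/4507)
flip (3489/4507) -> (4507/3489): both odd, 3489 mod 4 = 1, 4507 mod 4 = 3, so the flip contributes +1; sign now -1
(4507/3489): 4507 mod 3489 = 1018, so (4507/3489) = (1018/3489)
factor out 2^1: 1018 = 2^1·509; with 3489 mod 8 = 1, (2/3489) = +1; sign now -1; continue with (509/3489)
flip (509/3489) -> (3489/509): both odd, 509 mod 4 = 1, 3489 mod 4 = 1, so the flip contributes +1; sign now -1
(3489/509): 3489 mod 509 = 435, so (3489/509) = (435/509)
flip (435/509) -> (509/435): both odd, 435 mod 4 = 3, 509 mod 4 = 1, so the flip contributes +1; sign now -1
(509/435): 509 mod 435 = 74, so (509/435) = (74/435)
factor out 2^1: 74 = 2^1·37; with 435 mod 8 = 3, (2/435) = -1; sign now +1; continue with (37/435)
flip (37/435) -> (435/37): both odd, 37 mod 4 = 1, 435 mod 4 = 3, so the flip contributes +1; sign now +1
(435/37): 435 mod 37 = 28, so (435/37) = (28/37)
factor out 2^2: 28 = 2^2·7; with 37 mod 8 = 5, (2/37) = -1; sign now +1; continue with (7/37)
flip (7/37) -> (37/7): both odd, 7 mod 4 = 3, 37 mod 4 = 1, so the flip contributes +1; sign now +1
(37/7): 37 mod 7 = 2, so (37/7) = (2/7)
factor out 2^1: 2 = 2^1·1; with 7 mod 8 = 7, (2/7) = +1; sign now +1; continue with (1/7)
reached (1/7) = 1, so the symbol is +1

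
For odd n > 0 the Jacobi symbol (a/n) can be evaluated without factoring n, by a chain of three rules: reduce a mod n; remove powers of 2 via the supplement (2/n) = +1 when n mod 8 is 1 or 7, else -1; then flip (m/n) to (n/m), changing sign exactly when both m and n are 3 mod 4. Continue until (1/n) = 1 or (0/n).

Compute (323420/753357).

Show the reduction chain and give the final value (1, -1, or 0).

-1

323420 = 2^2·80855; (2/753357) = -1 since 753357 mod 8 = 5, so (323420/753357) = (-1)^2·(80855/753357); sign now +1
reciprocity: (80855/753357) = +1·(753357/80855) since 80855 mod 4 = 3, 753357 mod 4 = 1; sign now +1
(753357/80855) = (25662/80855)   [reduce mod 80855]
25662 = 2^1·12831; (2/80855) = +1 since 80855 mod 8 = 7, so (25662/80855) = (+1)^1·(12831/80855); sign now +1
reciprocity: (12831/80855) = -1·(80855/12831) since 12831 mod 4 = 3, 80855 mod 4 = 3; sign now -1
(80855/12831) = (3869/12831)   [reduce mod 12831]
reciprocity: (3869/12831) = +1·(12831/3869) since 3869 mod 4 = 1, 12831 mod 4 = 3; sign now -1
(12831/3869) = (1224/3869)   [reduce mod 3869]
1224 = 2^3·153; (2/3869) = -1 since 3869 mod 8 = 5, so (1224/3869) = (-1)^3·(153/3869); sign now +1
reciprocity: (153/3869) = +1·(3869/153) since 153 mod 4 = 1, 3869 mod 4 = 1; sign now +1
(3869/153) = (44/153)   [reduce mod 153]
44 = 2^2·11; (2/153) = +1 since 153 mod 8 = 1, so (44/153) = (+1)^2·(11/153); sign now +1
reciprocity: (11/153) = +1·(153/11) since 11 mod 4 = 3, 153 mod 4 = 1; sign now +1
(153/11) = (10/11)   [reduce mod 11]
10 = 2^1·5; (2/11) = -1 since 11 mod 8 = 3, so (10/11) = (-1)^1·(5/11); sign now -1
reciprocity: (5/11) = +1·(11/5) since 5 mod 4 = 1, 11 mod 4 = 3; sign now -1
(11/5) = (1/5)   [reduce mod 5]
(1/5) = 1; final value = sign = -1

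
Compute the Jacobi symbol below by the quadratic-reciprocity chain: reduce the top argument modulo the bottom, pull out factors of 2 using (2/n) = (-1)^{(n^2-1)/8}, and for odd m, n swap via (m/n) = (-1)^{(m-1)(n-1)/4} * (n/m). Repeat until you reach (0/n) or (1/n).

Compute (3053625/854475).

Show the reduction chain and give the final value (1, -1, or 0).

0

(3053625/854475): 3053625 mod 854475 = 490200, so (3053625/854475) = (490200/854475)
factor out 2^3: 490200 = 2^3·61275; with 854475 mod 8 = 3, (2/854475) = -1; sign now -1; continue with (61275/854475)
flip (61275/854475) -> (854475/61275): both odd, 61275 mod 4 = 3, 854475 mod 4 = 3, so the flip contributes -1; sign now +1
(854475/61275): 854475 mod 61275 = 57900, so (854475/61275) = (57900/61275)
factor out 2^2: 57900 = 2^2·14475; with 61275 mod 8 = 3, (2/61275) = -1; sign now +1; continue with (14475/61275)
flip (14475/61275) -> (61275/14475): both odd, 14475 mod 4 = 3, 61275 mod 4 = 3, so the flip contributes -1; sign now -1
(61275/14475): 61275 mod 14475 = 3375, so (61275/14475) = (3375/14475)
flip (3375/14475) -> (14475/3375): both odd, 3375 mod 4 = 3, 14475 mod 4 = 3, so the flip contributes -1; sign now +1
(14475/3375): 14475 mod 3375 = 975, so (14475/3375) = (975/3375)
flip (975/3375) -> (3375/975): both odd, 975 mod 4 = 3, 3375 mod 4 = 3, so the flip contributes -1; sign now -1
(3375/975): 3375 mod 975 = 450, so (3375/975) = (450/975)
factor out 2^1: 450 = 2^1·225; with 975 mod 8 = 7, (2/975) = +1; sign now -1; continue with (225/975)
flip (225/975) -> (975/225): both odd, 225 mod 4 = 1, 975 mod 4 = 3, so the flip contributes +1; sign now -1
(975/225): 975 mod 225 = 75, so (975/225) = (75/225)
flip (75/225) -> (225/75): both odd, 75 mod 4 = 3, 225 mod 4 = 1, so the flip contributes +1; sign now -1
(225/75): 225 mod 75 = 0, so (225/75) = (0/75)
reached (0/75); gcd(a, n) > 1, so (0/75) = 0 and the symbol is 0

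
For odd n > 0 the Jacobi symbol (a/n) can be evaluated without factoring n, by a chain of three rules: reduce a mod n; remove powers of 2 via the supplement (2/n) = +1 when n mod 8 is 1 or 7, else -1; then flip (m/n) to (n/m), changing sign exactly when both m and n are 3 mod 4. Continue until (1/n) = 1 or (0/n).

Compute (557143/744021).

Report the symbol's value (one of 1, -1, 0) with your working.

flip (557143/744021) -> (744021/557143): both odd, 557143 mod 4 = 3, 744021 mod 4 = 1, so the flip contributes +1; sign now +1
(744021/557143): 744021 mod 557143 = 186878, so (744021/557143) = (186878/557143)
factor out 2^1: 186878 = 2^1·93439; with 557143 mod 8 = 7, (2/557143) = +1; sign now +1; continue with (93439/557143)
flip (93439/557143) -> (557143/93439): both odd, 93439 mod 4 = 3, 557143 mod 4 = 3, so the flip contributes -1; sign now -1
(557143/93439): 557143 mod 93439 = 89948, so (557143/93439) = (89948/93439)
factor out 2^2: 89948 = 2^2·22487; with 93439 mod 8 = 7, (2/93439) = +1; sign now -1; continue with (22487/93439)
flip (22487/93439) -> (93439/22487): both odd, 22487 mod 4 = 3, 93439 mod 4 = 3, so the flip contributes -1; sign now +1
(93439/22487): 93439 mod 22487 = 3491, so (93439/22487) = (3491/22487)
flip (3491/22487) -> (22487/3491): both odd, 3491 mod 4 = 3, 22487 mod 4 = 3, so the flip contributes -1; sign now -1
(22487/3491): 22487 mod 3491 = 1541, so (22487/3491) = (1541/3491)
flip (1541/3491) -> (3491/1541): both odd, 1541 mod 4 = 1, 3491 mod 4 = 3, so the flip contributes +1; sign now -1
(3491/1541): 3491 mod 1541 = 409, so (3491/1541) = (409/1541)
flip (409/1541) -> (1541/409): both odd, 409 mod 4 = 1, 1541 mod 4 = 1, so the flip contributes +1; sign now -1
(1541/409): 1541 mod 409 = 314, so (1541/409) = (314/409)
factor out 2^1: 314 = 2^1·157; with 409 mod 8 = 1, (2/409) = +1; sign now -1; continue with (157/409)
flip (157/409) -> (409/157): both odd, 157 mod 4 = 1, 409 mod 4 = 1, so the flip contributes +1; sign now -1
(409/157): 409 mod 157 = 95, so (409/157) = (95/157)
flip (95/157) -> (157/95): both odd, 95 mod 4 = 3, 157 mod 4 = 1, so the flip contributes +1; sign now -1
(157/95): 157 mod 95 = 62, so (157/95) = (62/95)
factor out 2^1: 62 = 2^1·31; with 95 mod 8 = 7, (2/95) = +1; sign now -1; continue with (31/95)
flip (31/95) -> (95/31): both odd, 31 mod 4 = 3, 95 mod 4 = 3, so the flip contributes -1; sign now +1
(95/31): 95 mod 31 = 2, so (95/31) = (2/31)
factor out 2^1: 2 = 2^1·1; with 31 mod 8 = 7, (2/31) = +1; sign now +1; continue with (1/31)
reached (1/31) = 1, so the symbol is +1

1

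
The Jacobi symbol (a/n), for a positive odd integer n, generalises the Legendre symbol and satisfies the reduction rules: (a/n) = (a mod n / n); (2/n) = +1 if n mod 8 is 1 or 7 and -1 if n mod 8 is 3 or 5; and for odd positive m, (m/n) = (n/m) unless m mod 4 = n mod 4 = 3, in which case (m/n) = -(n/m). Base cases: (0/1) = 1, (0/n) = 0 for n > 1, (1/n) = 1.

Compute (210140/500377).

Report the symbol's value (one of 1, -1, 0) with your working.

factor out 2^2: 210140 = 2^2·52535; with 500377 mod 8 = 1, (2/500377) = +1; sign now +1; continue with (52535/500377)
flip (52535/500377) -> (500377/52535): both odd, 52535 mod 4 = 3, 500377 mod 4 = 1, so the flip contributes +1; sign now +1
(500377/52535): 500377 mod 52535 = 27562, so (500377/52535) = (27562/52535)
factor out 2^1: 27562 = 2^1·13781; with 52535 mod 8 = 7, (2/52535) = +1; sign now +1; continue with (13781/52535)
flip (13781/52535) -> (52535/13781): both odd, 13781 mod 4 = 1, 52535 mod 4 = 3, so the flip contributes +1; sign now +1
(52535/13781): 52535 mod 13781 = 11192, so (52535/13781) = (11192/13781)
factor out 2^3: 11192 = 2^3·1399; with 13781 mod 8 = 5, (2/13781) = -1; sign now -1; continue with (1399/13781)
flip (1399/13781) -> (13781/1399): both odd, 1399 mod 4 = 3, 13781 mod 4 = 1, so the flip contributes +1; sign now -1
(13781/1399): 13781 mod 1399 = 1190, so (13781/1399) = (1190/1399)
factor out 2^1: 1190 = 2^1·595; with 1399 mod 8 = 7, (2/1399) = +1; sign now -1; continue with (595/1399)
flip (595/1399) -> (1399/595): both odd, 595 mod 4 = 3, 1399 mod 4 = 3, so the flip contributes -1; sign now +1
(1399/595): 1399 mod 595 = 209, so (1399/595) = (209/595)
flip (209/595) -> (595/209): both odd, 209 mod 4 = 1, 595 mod 4 = 3, so the flip contributes +1; sign now +1
(595/209): 595 mod 209 = 177, so (595/209) = (177/209)
flip (177/209) -> (209/177): both odd, 177 mod 4 = 1, 209 mod 4 = 1, so the flip contributes +1; sign now +1
(209/177): 209 mod 177 = 32, so (209/177) = (32/177)
factor out 2^5: 32 = 2^5·1; with 177 mod 8 = 1, (2/177) = +1; sign now +1; continue with (1/177)
reached (1/177) = 1, so the symbol is +1

1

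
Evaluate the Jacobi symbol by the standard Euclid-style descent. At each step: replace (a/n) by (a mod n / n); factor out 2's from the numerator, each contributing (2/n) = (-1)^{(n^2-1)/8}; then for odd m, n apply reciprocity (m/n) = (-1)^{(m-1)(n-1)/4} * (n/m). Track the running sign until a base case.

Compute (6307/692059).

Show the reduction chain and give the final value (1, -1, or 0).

flip (6307/692059) -> (692059/6307): both odd, 6307 mod 4 = 3, 692059 mod 4 = 3, so the flip contributes -1; sign now -1
(692059/6307): 692059 mod 6307 = 4596, so (692059/6307) = (4596/6307)
factor out 2^2: 4596 = 2^2·1149; with 6307 mod 8 = 3, (2/6307) = -1; sign now -1; continue with (1149/6307)
flip (1149/6307) -> (6307/1149): both odd, 1149 mod 4 = 1, 6307 mod 4 = 3, so the flip contributes +1; sign now -1
(6307/1149): 6307 mod 1149 = 562, so (6307/1149) = (562/1149)
factor out 2^1: 562 = 2^1·281; with 1149 mod 8 = 5, (2/1149) = -1; sign now +1; continue with (281/1149)
flip (281/1149) -> (1149/281): both odd, 281 mod 4 = 1, 1149 mod 4 = 1, so the flip contributes +1; sign now +1
(1149/281): 1149 mod 281 = 25, so (1149/281) = (25/281)
flip (25/281) -> (281/25): both odd, 25 mod 4 = 1, 281 mod 4 = 1, so the flip contributes +1; sign now +1
(281/25): 281 mod 25 = 6, so (281/25) = (6/25)
factor out 2^1: 6 = 2^1·3; with 25 mod 8 = 1, (2/25) = +1; sign now +1; continue with (3/25)
flip (3/25) -> (25/3): both odd, 3 mod 4 = 3, 25 mod 4 = 1, so the flip contributes +1; sign now +1
(25/3): 25 mod 3 = 1, so (25/3) = (1/3)
reached (1/3) = 1, so the symbol is +1

1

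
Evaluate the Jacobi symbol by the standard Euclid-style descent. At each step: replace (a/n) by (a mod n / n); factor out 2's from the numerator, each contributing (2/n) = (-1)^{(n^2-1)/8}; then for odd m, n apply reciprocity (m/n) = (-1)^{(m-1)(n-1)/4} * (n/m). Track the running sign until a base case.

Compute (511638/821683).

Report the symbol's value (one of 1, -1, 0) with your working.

1

511638 = 2^1·255819; (2/821683) = -1 since 821683 mod 8 = 3, so (511638/821683) = (-1)^1·(255819/821683); sign now -1
reciprocity: (255819/821683) = -1·(821683/255819) since 255819 mod 4 = 3, 821683 mod 4 = 3; sign now +1
(821683/255819) = (54226/255819)   [reduce mod 255819]
54226 = 2^1·27113; (2/255819) = -1 since 255819 mod 8 = 3, so (54226/255819) = (-1)^1·(27113/255819); sign now -1
reciprocity: (27113/255819) = +1·(255819/27113) since 27113 mod 4 = 1, 255819 mod 4 = 3; sign now -1
(255819/27113) = (11802/27113)   [reduce mod 27113]
11802 = 2^1·5901; (2/27113) = +1 since 27113 mod 8 = 1, so (11802/27113) = (+1)^1·(5901/27113); sign now -1
reciprocity: (5901/27113) = +1·(27113/5901) since 5901 mod 4 = 1, 27113 mod 4 = 1; sign now -1
(27113/5901) = (3509/5901)   [reduce mod 5901]
reciprocity: (3509/5901) = +1·(5901/3509) since 3509 mod 4 = 1, 5901 mod 4 = 1; sign now -1
(5901/3509) = (2392/3509)   [reduce mod 3509]
2392 = 2^3·299; (2/3509) = -1 since 3509 mod 8 = 5, so (2392/3509) = (-1)^3·(299/3509); sign now +1
reciprocity: (299/3509) = +1·(3509/299) since 299 mod 4 = 3, 3509 mod 4 = 1; sign now +1
(3509/299) = (220/299)   [reduce mod 299]
220 = 2^2·55; (2/299) = -1 since 299 mod 8 = 3, so (220/299) = (-1)^2·(55/299); sign now +1
reciprocity: (55/299) = -1·(299/55) since 55 mod 4 = 3, 299 mod 4 = 3; sign now -1
(299/55) = (24/55)   [reduce mod 55]
24 = 2^3·3; (2/55) = +1 since 55 mod 8 = 7, so (24/55) = (+1)^3·(3/55); sign now -1
reciprocity: (3/55) = -1·(55/3) since 3 mod 4 = 3, 55 mod 4 = 3; sign now +1
(55/3) = (1/3)   [reduce mod 3]
(1/3) = 1; final value = sign = +1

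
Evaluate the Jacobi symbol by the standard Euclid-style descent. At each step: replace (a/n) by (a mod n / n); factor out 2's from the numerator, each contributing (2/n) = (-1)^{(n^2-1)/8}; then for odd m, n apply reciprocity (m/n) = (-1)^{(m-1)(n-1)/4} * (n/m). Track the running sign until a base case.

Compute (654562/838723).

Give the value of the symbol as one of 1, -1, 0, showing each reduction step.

654562 = 2^1·327281; (2/838723) = -1 since 838723 mod 8 = 3, so (654562/838723) = (-1)^1·(327281/838723); sign now -1
reciprocity: (327281/838723) = +1·(838723/327281) since 327281 mod 4 = 1, 838723 mod 4 = 3; sign now -1
(838723/327281) = (184161/327281)   [reduce mod 327281]
reciprocity: (184161/327281) = +1·(327281/184161) since 184161 mod 4 = 1, 327281 mod 4 = 1; sign now -1
(327281/184161) = (143120/184161)   [reduce mod 184161]
143120 = 2^4·8945; (2/184161) = +1 since 184161 mod 8 = 1, so (143120/184161) = (+1)^4·(8945/184161); sign now -1
reciprocity: (8945/184161) = +1·(184161/8945) since 8945 mod 4 = 1, 184161 mod 4 = 1; sign now -1
(184161/8945) = (5261/8945)   [reduce mod 8945]
reciprocity: (5261/8945) = +1·(8945/5261) since 5261 mod 4 = 1, 8945 mod 4 = 1; sign now -1
(8945/5261) = (3684/5261)   [reduce mod 5261]
3684 = 2^2·921; (2/5261) = -1 since 5261 mod 8 = 5, so (3684/5261) = (-1)^2·(921/5261); sign now -1
reciprocity: (921/5261) = +1·(5261/921) since 921 mod 4 = 1, 5261 mod 4 = 1; sign now -1
(5261/921) = (656/921)   [reduce mod 921]
656 = 2^4·41; (2/921) = +1 since 921 mod 8 = 1, so (656/921) = (+1)^4·(41/921); sign now -1
reciprocity: (41/921) = +1·(921/41) since 41 mod 4 = 1, 921 mod 4 = 1; sign now -1
(921/41) = (19/41)   [reduce mod 41]
reciprocity: (19/41) = +1·(41/19) since 19 mod 4 = 3, 41 mod 4 = 1; sign now -1
(41/19) = (3/19)   [reduce mod 19]
reciprocity: (3/19) = -1·(19/3) since 3 mod 4 = 3, 19 mod 4 = 3; sign now +1
(19/3) = (1/3)   [reduce mod 3]
(1/3) = 1; final value = sign = +1

1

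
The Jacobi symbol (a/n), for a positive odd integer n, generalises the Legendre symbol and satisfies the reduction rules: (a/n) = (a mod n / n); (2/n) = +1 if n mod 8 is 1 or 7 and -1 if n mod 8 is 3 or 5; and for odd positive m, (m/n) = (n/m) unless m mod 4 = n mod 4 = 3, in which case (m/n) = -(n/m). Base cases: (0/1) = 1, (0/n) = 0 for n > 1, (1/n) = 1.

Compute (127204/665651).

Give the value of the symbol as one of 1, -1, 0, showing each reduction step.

127204 = 2^2·31801; (2/665651) = -1 since 665651 mod 8 = 3, so (127204/665651) = (-1)^2·(31801/665651); sign now +1
reciprocity: (31801/665651) = +1·(665651/31801) since 31801 mod 4 = 1, 665651 mod 4 = 3; sign now +1
(665651/31801) = (29631/31801)   [reduce mod 31801]
reciprocity: (29631/31801) = +1·(31801/29631) since 29631 mod 4 = 3, 31801 mod 4 = 1; sign now +1
(31801/29631) = (2170/29631)   [reduce mod 29631]
2170 = 2^1·1085; (2/29631) = +1 since 29631 mod 8 = 7, so (2170/29631) = (+1)^1·(1085/29631); sign now +1
reciprocity: (1085/29631) = +1·(29631/1085) since 1085 mod 4 = 1, 29631 mod 4 = 3; sign now +1
(29631/1085) = (336/1085)   [reduce mod 1085]
336 = 2^4·21; (2/1085) = -1 since 1085 mod 8 = 5, so (336/1085) = (-1)^4·(21/1085); sign now +1
reciprocity: (21/1085) = +1·(1085/21) since 21 mod 4 = 1, 1085 mod 4 = 1; sign now +1
(1085/21) = (14/21)   [reduce mod 21]
14 = 2^1·7; (2/21) = -1 since 21 mod 8 = 5, so (14/21) = (-1)^1·(7/21); sign now -1
reciprocity: (7/21) = +1·(21/7) since 7 mod 4 = 3, 21 mod 4 = 1; sign now -1
(21/7) = (0/7)   [reduce mod 7]
(0/7) = 0   [gcd(a, n) > 1]; final value = 0

0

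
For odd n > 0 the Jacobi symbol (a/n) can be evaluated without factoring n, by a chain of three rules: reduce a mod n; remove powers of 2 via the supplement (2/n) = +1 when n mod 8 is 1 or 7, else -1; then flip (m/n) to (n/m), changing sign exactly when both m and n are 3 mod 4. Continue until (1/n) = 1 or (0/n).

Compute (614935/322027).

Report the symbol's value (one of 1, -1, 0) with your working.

1

(614935/322027): 614935 mod 322027 = 292908, so (614935/322027) = (292908/322027)
factor out 2^2: 292908 = 2^2·73227; with 322027 mod 8 = 3, (2/322027) = -1; sign now +1; continue with (73227/322027)
flip (73227/322027) -> (322027/73227): both odd, 73227 mod 4 = 3, 322027 mod 4 = 3, so the flip contributes -1; sign now -1
(322027/73227): 322027 mod 73227 = 29119, so (322027/73227) = (29119/73227)
flip (29119/73227) -> (73227/29119): both odd, 29119 mod 4 = 3, 73227 mod 4 = 3, so the flip contributes -1; sign now +1
(73227/29119): 73227 mod 29119 = 14989, so (73227/29119) = (14989/29119)
flip (14989/29119) -> (29119/14989): both odd, 14989 mod 4 = 1, 29119 mod 4 = 3, so the flip contributes +1; sign now +1
(29119/14989): 29119 mod 14989 = 14130, so (29119/14989) = (14130/14989)
factor out 2^1: 14130 = 2^1·7065; with 14989 mod 8 = 5, (2/14989) = -1; sign now -1; continue with (7065/14989)
flip (7065/14989) -> (14989/7065): both odd, 7065 mod 4 = 1, 14989 mod 4 = 1, so the flip contributes +1; sign now -1
(14989/7065): 14989 mod 7065 = 859, so (14989/7065) = (859/7065)
flip (859/7065) -> (7065/859): both odd, 859 mod 4 = 3, 7065 mod 4 = 1, so the flip contributes +1; sign now -1
(7065/859): 7065 mod 859 = 193, so (7065/859) = (193/859)
flip (193/859) -> (859/193): both odd, 193 mod 4 = 1, 859 mod 4 = 3, so the flip contributes +1; sign now -1
(859/193): 859 mod 193 = 87, so (859/193) = (87/193)
flip (87/193) -> (193/87): both odd, 87 mod 4 = 3, 193 mod 4 = 1, so the flip contributes +1; sign now -1
(193/87): 193 mod 87 = 19, so (193/87) = (19/87)
flip (19/87) -> (87/19): both odd, 19 mod 4 = 3, 87 mod 4 = 3, so the flip contributes -1; sign now +1
(87/19): 87 mod 19 = 11, so (87/19) = (11/19)
flip (11/19) -> (19/11): both odd, 11 mod 4 = 3, 19 mod 4 = 3, so the flip contributes -1; sign now -1
(19/11): 19 mod 11 = 8, so (19/11) = (8/11)
factor out 2^3: 8 = 2^3·1; with 11 mod 8 = 3, (2/11) = -1; sign now +1; continue with (1/11)
reached (1/11) = 1, so the symbol is +1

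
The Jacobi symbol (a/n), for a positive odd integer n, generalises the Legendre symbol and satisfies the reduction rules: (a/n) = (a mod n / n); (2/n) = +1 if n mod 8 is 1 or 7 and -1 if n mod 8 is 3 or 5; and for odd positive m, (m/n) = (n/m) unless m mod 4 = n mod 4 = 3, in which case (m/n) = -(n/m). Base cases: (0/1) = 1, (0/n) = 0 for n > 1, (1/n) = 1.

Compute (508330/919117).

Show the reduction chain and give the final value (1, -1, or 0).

factor out 2^1: 508330 = 2^1·254165; with 919117 mod 8 = 5, (2/919117) = -1; sign now -1; continue with (254165/919117)
flip (254165/919117) -> (919117/254165): both odd, 254165 mod 4 = 1, 919117 mod 4 = 1, so the flip contributes +1; sign now -1
(919117/254165): 919117 mod 254165 = 156622, so (919117/254165) = (156622/254165)
factor out 2^1: 156622 = 2^1·78311; with 254165 mod 8 = 5, (2/254165) = -1; sign now +1; continue with (78311/254165)
flip (78311/254165) -> (254165/78311): both odd, 78311 mod 4 = 3, 254165 mod 4 = 1, so the flip contributes +1; sign now +1
(254165/78311): 254165 mod 78311 = 19232, so (254165/78311) = (19232/78311)
factor out 2^5: 19232 = 2^5·601; with 78311 mod 8 = 7, (2/78311) = +1; sign now +1; continue with (601/78311)
flip (601/78311) -> (78311/601): both odd, 601 mod 4 = 1, 78311 mod 4 = 3, so the flip contributes +1; sign now +1
(78311/601): 78311 mod 601 = 181, so (78311/601) = (181/601)
flip (181/601) -> (601/181): both odd, 181 mod 4 = 1, 601 mod 4 = 1, so the flip contributes +1; sign now +1
(601/181): 601 mod 181 = 58, so (601/181) = (58/181)
factor out 2^1: 58 = 2^1·29; with 181 mod 8 = 5, (2/181) = -1; sign now -1; continue with (29/181)
flip (29/181) -> (181/29): both odd, 29 mod 4 = 1, 181 mod 4 = 1, so the flip contributes +1; sign now -1
(181/29): 181 mod 29 = 7, so (181/29) = (7/29)
flip (7/29) -> (29/7): both odd, 7 mod 4 = 3, 29 mod 4 = 1, so the flip contributes +1; sign now -1
(29/7): 29 mod 7 = 1, so (29/7) = (1/7)
reached (1/7) = 1, so the symbol is -1

-1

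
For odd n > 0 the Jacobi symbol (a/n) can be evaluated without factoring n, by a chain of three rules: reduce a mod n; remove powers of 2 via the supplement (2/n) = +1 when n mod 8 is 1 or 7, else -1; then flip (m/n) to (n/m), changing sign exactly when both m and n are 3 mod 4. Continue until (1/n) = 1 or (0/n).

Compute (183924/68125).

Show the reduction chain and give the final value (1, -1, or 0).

-1

(183924/68125) = (47674/68125)   [reduce mod 68125]
47674 = 2^1·23837; (2/68125) = -1 since 68125 mod 8 = 5, so (47674/68125) = (-1)^1·(23837/68125); sign now -1
reciprocity: (23837/68125) = +1·(68125/23837) since 23837 mod 4 = 1, 68125 mod 4 = 1; sign now -1
(68125/23837) = (20451/23837)   [reduce mod 23837]
reciprocity: (20451/23837) = +1·(23837/20451) since 20451 mod 4 = 3, 23837 mod 4 = 1; sign now -1
(23837/20451) = (3386/20451)   [reduce mod 20451]
3386 = 2^1·1693; (2/20451) = -1 since 20451 mod 8 = 3, so (3386/20451) = (-1)^1·(1693/20451); sign now +1
reciprocity: (1693/20451) = +1·(20451/1693) since 1693 mod 4 = 1, 20451 mod 4 = 3; sign now +1
(20451/1693) = (135/1693)   [reduce mod 1693]
reciprocity: (135/1693) = +1·(1693/135) since 135 mod 4 = 3, 1693 mod 4 = 1; sign now +1
(1693/135) = (73/135)   [reduce mod 135]
reciprocity: (73/135) = +1·(135/73) since 73 mod 4 = 1, 135 mod 4 = 3; sign now +1
(135/73) = (62/73)   [reduce mod 73]
62 = 2^1·31; (2/73) = +1 since 73 mod 8 = 1, so (62/73) = (+1)^1·(31/73); sign now +1
reciprocity: (31/73) = +1·(73/31) since 31 mod 4 = 3, 73 mod 4 = 1; sign now +1
(73/31) = (11/31)   [reduce mod 31]
reciprocity: (11/31) = -1·(31/11) since 11 mod 4 = 3, 31 mod 4 = 3; sign now -1
(31/11) = (9/11)   [reduce mod 11]
reciprocity: (9/11) = +1·(11/9) since 9 mod 4 = 1, 11 mod 4 = 3; sign now -1
(11/9) = (2/9)   [reduce mod 9]
2 = 2^1·1; (2/9) = +1 since 9 mod 8 = 1, so (2/9) = (+1)^1·(1/9); sign now -1
(1/9) = 1; final value = sign = -1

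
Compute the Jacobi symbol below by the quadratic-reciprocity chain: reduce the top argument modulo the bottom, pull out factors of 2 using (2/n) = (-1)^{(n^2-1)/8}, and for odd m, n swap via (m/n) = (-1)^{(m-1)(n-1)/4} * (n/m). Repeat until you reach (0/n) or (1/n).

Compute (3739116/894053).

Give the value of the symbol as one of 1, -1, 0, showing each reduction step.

(3739116/894053): 3739116 mod 894053 = 162904, so (3739116/894053) = (162904/894053)
factor out 2^3: 162904 = 2^3·20363; with 894053 mod 8 = 5, (2/894053) = -1; sign now -1; continue with (20363/894053)
flip (20363/894053) -> (894053/20363): both odd, 20363 mod 4 = 3, 894053 mod 4 = 1, so the flip contributes +1; sign now -1
(894053/20363): 894053 mod 20363 = 18444, so (894053/20363) = (18444/20363)
factor out 2^2: 18444 = 2^2·4611; with 20363 mod 8 = 3, (2/20363) = -1; sign now -1; continue with (4611/20363)
flip (4611/20363) -> (20363/4611): both odd, 4611 mod 4 = 3, 20363 mod 4 = 3, so the flip contributes -1; sign now +1
(20363/4611): 20363 mod 4611 = 1919, so (20363/4611) = (1919/4611)
flip (1919/4611) -> (4611/1919): both odd, 1919 mod 4 = 3, 4611 mod 4 = 3, so the flip contributes -1; sign now -1
(4611/1919): 4611 mod 1919 = 773, so (4611/1919) = (773/1919)
flip (773/1919) -> (1919/773): both odd, 773 mod 4 = 1, 1919 mod 4 = 3, so the flip contributes +1; sign now -1
(1919/773): 1919 mod 773 = 373, so (1919/773) = (373/773)
flip (373/773) -> (773/373): both odd, 373 mod 4 = 1, 773 mod 4 = 1, so the flip contributes +1; sign now -1
(773/373): 773 mod 373 = 27, so (773/373) = (27/373)
flip (27/373) -> (373/27): both odd, 27 mod 4 = 3, 373 mod 4 = 1, so the flip contributes +1; sign now -1
(373/27): 373 mod 27 = 22, so (373/27) = (22/27)
factor out 2^1: 22 = 2^1·11; with 27 mod 8 = 3, (2/27) = -1; sign now +1; continue with (11/27)
flip (11/27) -> (27/11): both odd, 11 mod 4 = 3, 27 mod 4 = 3, so the flip contributes -1; sign now -1
(27/11): 27 mod 11 = 5, so (27/11) = (5/11)
flip (5/11) -> (11/5): both odd, 5 mod 4 = 1, 11 mod 4 = 3, so the flip contributes +1; sign now -1
(11/5): 11 mod 5 = 1, so (11/5) = (1/5)
reached (1/5) = 1, so the symbol is -1

-1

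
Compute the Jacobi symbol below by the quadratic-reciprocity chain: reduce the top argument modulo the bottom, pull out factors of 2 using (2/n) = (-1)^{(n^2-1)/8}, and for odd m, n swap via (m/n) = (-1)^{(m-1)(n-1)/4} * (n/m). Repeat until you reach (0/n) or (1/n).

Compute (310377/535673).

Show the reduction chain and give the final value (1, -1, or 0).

-1

reciprocity: (310377/535673) = +1·(535673/310377) since 310377 mod 4 = 1, 535673 mod 4 = 1; sign now +1
(535673/310377) = (225296/310377)   [reduce mod 310377]
225296 = 2^4·14081; (2/310377) = +1 since 310377 mod 8 = 1, so (225296/310377) = (+1)^4·(14081/310377); sign now +1
reciprocity: (14081/310377) = +1·(310377/14081) since 14081 mod 4 = 1, 310377 mod 4 = 1; sign now +1
(310377/14081) = (595/14081)   [reduce mod 14081]
reciprocity: (595/14081) = +1·(14081/595) since 595 mod 4 = 3, 14081 mod 4 = 1; sign now +1
(14081/595) = (396/595)   [reduce mod 595]
396 = 2^2·99; (2/595) = -1 since 595 mod 8 = 3, so (396/595) = (-1)^2·(99/595); sign now +1
reciprocity: (99/595) = -1·(595/99) since 99 mod 4 = 3, 595 mod 4 = 3; sign now -1
(595/99) = (1/99)   [reduce mod 99]
(1/99) = 1; final value = sign = -1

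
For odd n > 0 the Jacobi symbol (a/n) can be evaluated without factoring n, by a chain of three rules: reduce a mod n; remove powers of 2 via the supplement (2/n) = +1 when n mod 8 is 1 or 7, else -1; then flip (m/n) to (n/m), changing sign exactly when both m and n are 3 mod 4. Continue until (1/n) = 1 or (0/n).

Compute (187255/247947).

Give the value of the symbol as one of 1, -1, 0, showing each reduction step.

reciprocity: (187255/247947) = -1·(247947/187255) since 187255 mod 4 = 3, 247947 mod 4 = 3; sign now -1
(247947/187255) = (60692/187255)   [reduce mod 187255]
60692 = 2^2·15173; (2/187255) = +1 since 187255 mod 8 = 7, so (60692/187255) = (+1)^2·(15173/187255); sign now -1
reciprocity: (15173/187255) = +1·(187255/15173) since 15173 mod 4 = 1, 187255 mod 4 = 3; sign now -1
(187255/15173) = (5179/15173)   [reduce mod 15173]
reciprocity: (5179/15173) = +1·(15173/5179) since 5179 mod 4 = 3, 15173 mod 4 = 1; sign now -1
(15173/5179) = (4815/5179)   [reduce mod 5179]
reciprocity: (4815/5179) = -1·(5179/4815) since 4815 mod 4 = 3, 5179 mod 4 = 3; sign now +1
(5179/4815) = (364/4815)   [reduce mod 4815]
364 = 2^2·91; (2/4815) = +1 since 4815 mod 8 = 7, so (364/4815) = (+1)^2·(91/4815); sign now +1
reciprocity: (91/4815) = -1·(4815/91) since 91 mod 4 = 3, 4815 mod 4 = 3; sign now -1
(4815/91) = (83/91)   [reduce mod 91]
reciprocity: (83/91) = -1·(91/83) since 83 mod 4 = 3, 91 mod 4 = 3; sign now +1
(91/83) = (8/83)   [reduce mod 83]
8 = 2^3·1; (2/83) = -1 since 83 mod 8 = 3, so (8/83) = (-1)^3·(1/83); sign now -1
(1/83) = 1; final value = sign = -1

-1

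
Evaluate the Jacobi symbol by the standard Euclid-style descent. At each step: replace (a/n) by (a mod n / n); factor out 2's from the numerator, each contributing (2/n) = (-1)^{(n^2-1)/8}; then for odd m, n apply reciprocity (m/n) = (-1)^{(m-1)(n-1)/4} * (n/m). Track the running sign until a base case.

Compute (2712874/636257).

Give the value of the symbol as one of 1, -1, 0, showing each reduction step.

(2712874/636257) = (167846/636257)   [reduce mod 636257]
167846 = 2^1·83923; (2/636257) = +1 since 636257 mod 8 = 1, so (167846/636257) = (+1)^1·(83923/636257); sign now +1
reciprocity: (83923/636257) = +1·(636257/83923) since 83923 mod 4 = 3, 636257 mod 4 = 1; sign now +1
(636257/83923) = (48796/83923)   [reduce mod 83923]
48796 = 2^2·12199; (2/83923) = -1 since 83923 mod 8 = 3, so (48796/83923) = (-1)^2·(12199/83923); sign now +1
reciprocity: (12199/83923) = -1·(83923/12199) since 12199 mod 4 = 3, 83923 mod 4 = 3; sign now -1
(83923/12199) = (10729/12199)   [reduce mod 12199]
reciprocity: (10729/12199) = +1·(12199/10729) since 10729 mod 4 = 1, 12199 mod 4 = 3; sign now -1
(12199/10729) = (1470/10729)   [reduce mod 10729]
1470 = 2^1·735; (2/10729) = +1 since 10729 mod 8 = 1, so (1470/10729) = (+1)^1·(735/10729); sign now -1
reciprocity: (735/10729) = +1·(10729/735) since 735 mod 4 = 3, 10729 mod 4 = 1; sign now -1
(10729/735) = (439/735)   [reduce mod 735]
reciprocity: (439/735) = -1·(735/439) since 439 mod 4 = 3, 735 mod 4 = 3; sign now +1
(735/439) = (296/439)   [reduce mod 439]
296 = 2^3·37; (2/439) = +1 since 439 mod 8 = 7, so (296/439) = (+1)^3·(37/439); sign now +1
reciprocity: (37/439) = +1·(439/37) since 37 mod 4 = 1, 439 mod 4 = 3; sign now +1
(439/37) = (32/37)   [reduce mod 37]
32 = 2^5·1; (2/37) = -1 since 37 mod 8 = 5, so (32/37) = (-1)^5·(1/37); sign now -1
(1/37) = 1; final value = sign = -1

-1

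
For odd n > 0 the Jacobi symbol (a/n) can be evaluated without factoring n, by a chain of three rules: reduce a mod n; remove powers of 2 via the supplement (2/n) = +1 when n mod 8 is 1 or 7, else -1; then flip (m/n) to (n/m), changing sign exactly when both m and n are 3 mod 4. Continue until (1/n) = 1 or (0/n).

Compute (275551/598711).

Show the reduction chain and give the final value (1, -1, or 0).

1

reciprocity: (275551/598711) = -1·(598711/275551) since 275551 mod 4 = 3, 598711 mod 4 = 3; sign now -1
(598711/275551) = (47609/275551)   [reduce mod 275551]
reciprocity: (47609/275551) = +1·(275551/47609) since 47609 mod 4 = 1, 275551 mod 4 = 3; sign now -1
(275551/47609) = (37506/47609)   [reduce mod 47609]
37506 = 2^1·18753; (2/47609) = +1 since 47609 mod 8 = 1, so (37506/47609) = (+1)^1·(18753/47609); sign now -1
reciprocity: (18753/47609) = +1·(47609/18753) since 18753 mod 4 = 1, 47609 mod 4 = 1; sign now -1
(47609/18753) = (10103/18753)   [reduce mod 18753]
reciprocity: (10103/18753) = +1·(18753/10103) since 10103 mod 4 = 3, 18753 mod 4 = 1; sign now -1
(18753/10103) = (8650/10103)   [reduce mod 10103]
8650 = 2^1·4325; (2/10103) = +1 since 10103 mod 8 = 7, so (8650/10103) = (+1)^1·(4325/10103); sign now -1
reciprocity: (4325/10103) = +1·(10103/4325) since 4325 mod 4 = 1, 10103 mod 4 = 3; sign now -1
(10103/4325) = (1453/4325)   [reduce mod 4325]
reciprocity: (1453/4325) = +1·(4325/1453) since 1453 mod 4 = 1, 4325 mod 4 = 1; sign now -1
(4325/1453) = (1419/1453)   [reduce mod 1453]
reciprocity: (1419/1453) = +1·(1453/1419) since 1419 mod 4 = 3, 1453 mod 4 = 1; sign now -1
(1453/1419) = (34/1419)   [reduce mod 1419]
34 = 2^1·17; (2/1419) = -1 since 1419 mod 8 = 3, so (34/1419) = (-1)^1·(17/1419); sign now +1
reciprocity: (17/1419) = +1·(1419/17) since 17 mod 4 = 1, 1419 mod 4 = 3; sign now +1
(1419/17) = (8/17)   [reduce mod 17]
8 = 2^3·1; (2/17) = +1 since 17 mod 8 = 1, so (8/17) = (+1)^3·(1/17); sign now +1
(1/17) = 1; final value = sign = +1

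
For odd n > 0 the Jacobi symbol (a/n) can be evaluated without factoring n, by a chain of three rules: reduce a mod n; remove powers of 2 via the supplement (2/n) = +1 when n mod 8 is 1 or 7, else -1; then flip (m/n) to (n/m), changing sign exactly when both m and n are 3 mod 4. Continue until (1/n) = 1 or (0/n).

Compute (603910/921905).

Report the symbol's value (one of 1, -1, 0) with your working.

0

603910 = 2^1·301955; (2/921905) = +1 since 921905 mod 8 = 1, so (603910/921905) = (+1)^1·(301955/921905); sign now +1
reciprocity: (301955/921905) = +1·(921905/301955) since 301955 mod 4 = 3, 921905 mod 4 = 1; sign now +1
(921905/301955) = (16040/301955)   [reduce mod 301955]
16040 = 2^3·2005; (2/301955) = -1 since 301955 mod 8 = 3, so (16040/301955) = (-1)^3·(2005/301955); sign now -1
reciprocity: (2005/301955) = +1·(301955/2005) since 2005 mod 4 = 1, 301955 mod 4 = 3; sign now -1
(301955/2005) = (1205/2005)   [reduce mod 2005]
reciprocity: (1205/2005) = +1·(2005/1205) since 1205 mod 4 = 1, 2005 mod 4 = 1; sign now -1
(2005/1205) = (800/1205)   [reduce mod 1205]
800 = 2^5·25; (2/1205) = -1 since 1205 mod 8 = 5, so (800/1205) = (-1)^5·(25/1205); sign now +1
reciprocity: (25/1205) = +1·(1205/25) since 25 mod 4 = 1, 1205 mod 4 = 1; sign now +1
(1205/25) = (5/25)   [reduce mod 25]
reciprocity: (5/25) = +1·(25/5) since 5 mod 4 = 1, 25 mod 4 = 1; sign now +1
(25/5) = (0/5)   [reduce mod 5]
(0/5) = 0   [gcd(a, n) > 1]; final value = 0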